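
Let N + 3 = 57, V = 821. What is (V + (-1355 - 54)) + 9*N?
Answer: -102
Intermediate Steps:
N = 54 (N = -3 + 57 = 54)
(V + (-1355 - 54)) + 9*N = (821 + (-1355 - 54)) + 9*54 = (821 - 1409) + 486 = -588 + 486 = -102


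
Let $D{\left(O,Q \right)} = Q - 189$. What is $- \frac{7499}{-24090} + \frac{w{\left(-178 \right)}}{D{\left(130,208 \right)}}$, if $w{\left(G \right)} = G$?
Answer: $- \frac{4145539}{457710} \approx -9.0571$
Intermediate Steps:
$D{\left(O,Q \right)} = -189 + Q$
$- \frac{7499}{-24090} + \frac{w{\left(-178 \right)}}{D{\left(130,208 \right)}} = - \frac{7499}{-24090} - \frac{178}{-189 + 208} = \left(-7499\right) \left(- \frac{1}{24090}\right) - \frac{178}{19} = \frac{7499}{24090} - \frac{178}{19} = - \frac{4145539}{457710}$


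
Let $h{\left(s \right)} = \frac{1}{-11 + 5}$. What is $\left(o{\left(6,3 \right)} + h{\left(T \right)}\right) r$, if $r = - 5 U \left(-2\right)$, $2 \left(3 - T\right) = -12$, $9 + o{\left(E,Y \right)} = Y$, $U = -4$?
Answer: $\frac{740}{3} \approx 246.67$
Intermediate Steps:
$o{\left(E,Y \right)} = -9 + Y$
$T = 9$ ($T = 3 - -6 = 3 + 6 = 9$)
$r = -40$ ($r = \left(-5\right) \left(-4\right) \left(-2\right) = 20 \left(-2\right) = -40$)
$h{\left(s \right)} = - \frac{1}{6}$ ($h{\left(s \right)} = \frac{1}{-6} = - \frac{1}{6}$)
$\left(o{\left(6,3 \right)} + h{\left(T \right)}\right) r = \left(\left(-9 + 3\right) - \frac{1}{6}\right) \left(-40\right) = \left(-6 - \frac{1}{6}\right) \left(-40\right) = \left(- \frac{37}{6}\right) \left(-40\right) = \frac{740}{3}$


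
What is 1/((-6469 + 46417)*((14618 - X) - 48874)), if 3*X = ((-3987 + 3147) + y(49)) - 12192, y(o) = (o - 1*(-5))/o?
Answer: -49/58552023288 ≈ -8.3686e-10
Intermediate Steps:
y(o) = (5 + o)/o (y(o) = (o + 5)/o = (5 + o)/o)
X = -212838/49 (X = (((-3987 + 3147) + (5 + 49)/49) - 12192)/3 = ((-840 + (1/49)*54) - 12192)/3 = ((-840 + 54/49) - 12192)/3 = (-41106/49 - 12192)/3 = (1/3)*(-638514/49) = -212838/49 ≈ -4343.6)
1/((-6469 + 46417)*((14618 - X) - 48874)) = 1/((-6469 + 46417)*((14618 - 1*(-212838/49)) - 48874)) = 1/(39948*((14618 + 212838/49) - 48874)) = 1/(39948*(929120/49 - 48874)) = 1/(39948*(-1465706/49)) = 1/(-58552023288/49) = -49/58552023288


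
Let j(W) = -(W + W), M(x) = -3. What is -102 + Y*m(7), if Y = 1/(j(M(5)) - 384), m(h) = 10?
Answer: -19283/189 ≈ -102.03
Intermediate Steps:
j(W) = -2*W
Y = -1/378 (Y = 1/(-2*(-3) - 384) = 1/(6 - 384) = 1/(-378) = -1/378 ≈ -0.0026455)
-102 + Y*m(7) = -102 - 1/378*10 = -102 - 5/189 = -19283/189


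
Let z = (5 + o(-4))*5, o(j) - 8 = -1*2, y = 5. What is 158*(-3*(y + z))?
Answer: -28440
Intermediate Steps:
o(j) = 6 (o(j) = 8 - 1*2 = 8 - 2 = 6)
z = 55 (z = (5 + 6)*5 = 11*5 = 55)
158*(-3*(y + z)) = 158*(-3*(5 + 55)) = 158*(-3*60) = 158*(-180) = -28440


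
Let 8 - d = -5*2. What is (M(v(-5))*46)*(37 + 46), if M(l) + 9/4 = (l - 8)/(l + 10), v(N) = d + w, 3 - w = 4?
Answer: -43907/6 ≈ -7317.8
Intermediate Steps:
w = -1 (w = 3 - 1*4 = 3 - 4 = -1)
d = 18 (d = 8 - (-5)*2 = 8 - 1*(-10) = 8 + 10 = 18)
v(N) = 17 (v(N) = 18 - 1 = 17)
M(l) = -9/4 + (-8 + l)/(10 + l) (M(l) = -9/4 + (l - 8)/(l + 10) = -9/4 + (-8 + l)/(10 + l))
(M(v(-5))*46)*(37 + 46) = (((-122 - 5*17)/(4*(10 + 17)))*46)*(37 + 46) = (((1/4)*(-122 - 85)/27)*46)*83 = (((1/4)*(1/27)*(-207))*46)*83 = -23/12*46*83 = -529/6*83 = -43907/6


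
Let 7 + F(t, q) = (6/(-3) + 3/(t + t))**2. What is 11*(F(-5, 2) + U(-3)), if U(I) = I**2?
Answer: 8019/100 ≈ 80.190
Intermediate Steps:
F(t, q) = -7 + (-2 + 3/(2*t))**2 (F(t, q) = -7 + (6/(-3) + 3/(t + t))**2 = -7 + (6*(-1/3) + 3/((2*t)))**2 = -7 + (-2 + 3*(1/(2*t)))**2 = -7 + (-2 + 3/(2*t))**2)
11*(F(-5, 2) + U(-3)) = 11*((-3 - 6/(-5) + (9/4)/(-5)**2) + (-3)**2) = 11*((-3 - 6*(-1/5) + (9/4)*(1/25)) + 9) = 11*((-3 + 6/5 + 9/100) + 9) = 11*(-171/100 + 9) = 11*(729/100) = 8019/100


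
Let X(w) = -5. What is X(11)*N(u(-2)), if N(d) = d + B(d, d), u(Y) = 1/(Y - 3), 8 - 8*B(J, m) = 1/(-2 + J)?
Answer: -377/88 ≈ -4.2841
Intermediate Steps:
B(J, m) = 1 - 1/(8*(-2 + J))
u(Y) = 1/(-3 + Y)
N(d) = d + (-17/8 + d)/(-2 + d)
X(11)*N(u(-2)) = -5*(-17/8 + (1/(-3 - 2))² - 1/(-3 - 2))/(-2 + 1/(-3 - 2)) = -5*(-17/8 + (1/(-5))² - 1/(-5))/(-2 + 1/(-5)) = -5*(-17/8 + (-⅕)² - 1*(-⅕))/(-2 - ⅕) = -5*(-17/8 + 1/25 + ⅕)/(-11/5) = -(-25)*(-377)/(11*200) = -5*377/440 = -377/88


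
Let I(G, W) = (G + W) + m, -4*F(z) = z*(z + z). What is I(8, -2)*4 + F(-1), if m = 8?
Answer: 111/2 ≈ 55.500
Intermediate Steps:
F(z) = -z**2/2 (F(z) = -z*(z + z)/4 = -z*2*z/4 = -z**2/2)
I(G, W) = 8 + G + W (I(G, W) = (G + W) + 8 = 8 + G + W)
I(8, -2)*4 + F(-1) = (8 + 8 - 2)*4 - 1/2*(-1)**2 = 14*4 - 1/2*1 = 56 - 1/2 = 111/2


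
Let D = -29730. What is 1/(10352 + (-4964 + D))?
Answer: -1/24342 ≈ -4.1081e-5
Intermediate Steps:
1/(10352 + (-4964 + D)) = 1/(10352 + (-4964 - 29730)) = 1/(10352 - 34694) = 1/(-24342) = -1/24342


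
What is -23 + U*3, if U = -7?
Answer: -44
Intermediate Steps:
-23 + U*3 = -23 - 7*3 = -23 - 21 = -44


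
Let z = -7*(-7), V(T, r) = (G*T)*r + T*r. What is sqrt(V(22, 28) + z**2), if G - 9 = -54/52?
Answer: sqrt(1338701)/13 ≈ 89.002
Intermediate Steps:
G = 207/26 (G = 9 - 54/52 = 9 - 54*1/52 = 9 - 27/26 = 207/26 ≈ 7.9615)
V(T, r) = 233*T*r/26 (V(T, r) = (207*T/26)*r + T*r = 207*T*r/26 + T*r = 233*T*r/26)
z = 49 (z = -1*(-49) = 49)
sqrt(V(22, 28) + z**2) = sqrt((233/26)*22*28 + 49**2) = sqrt(71764/13 + 2401) = sqrt(102977/13) = sqrt(1338701)/13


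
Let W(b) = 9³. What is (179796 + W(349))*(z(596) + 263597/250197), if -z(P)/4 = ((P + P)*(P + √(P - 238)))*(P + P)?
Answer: -50998447874029148125/83399 - 1026005894400*√358 ≈ -6.3091e+14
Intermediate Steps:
W(b) = 729
z(P) = -16*P²*(P + √(-238 + P)) (z(P) = -4*(P + P)*(P + √(P - 238))*(P + P) = -4*(2*P)*(P + √(-238 + P))*2*P = -4*2*P*(P + √(-238 + P))*2*P = -16*P²*(P + √(-238 + P)))
(179796 + W(349))*(z(596) + 263597/250197) = (179796 + 729)*(16*596²*(-1*596 - √(-238 + 596)) + 263597/250197) = 180525*(16*355216*(-596 - √358) + 263597*(1/250197)) = 180525*((-3387339776 - 5683456*√358) + 263597/250197) = 180525*(-847502249672275/250197 - 5683456*√358) = -50998447874029148125/83399 - 1026005894400*√358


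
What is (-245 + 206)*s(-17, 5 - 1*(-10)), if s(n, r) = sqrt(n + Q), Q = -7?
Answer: -78*I*sqrt(6) ≈ -191.06*I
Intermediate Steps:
s(n, r) = sqrt(-7 + n) (s(n, r) = sqrt(n - 7) = sqrt(-7 + n))
(-245 + 206)*s(-17, 5 - 1*(-10)) = (-245 + 206)*sqrt(-7 - 17) = -78*I*sqrt(6)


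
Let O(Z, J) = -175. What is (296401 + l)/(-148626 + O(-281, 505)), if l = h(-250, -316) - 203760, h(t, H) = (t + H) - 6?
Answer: -92069/148801 ≈ -0.61874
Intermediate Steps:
h(t, H) = -6 + H + t (h(t, H) = (H + t) - 6 = -6 + H + t)
l = -204332 (l = (-6 - 316 - 250) - 203760 = -572 - 203760 = -204332)
(296401 + l)/(-148626 + O(-281, 505)) = (296401 - 204332)/(-148626 - 175) = 92069/(-148801) = 92069*(-1/148801) = -92069/148801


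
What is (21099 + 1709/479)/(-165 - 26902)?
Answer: -10108130/12965093 ≈ -0.77964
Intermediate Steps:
(21099 + 1709/479)/(-165 - 26902) = (21099 + 1709*(1/479))/(-27067) = (21099 + 1709/479)*(-1/27067) = (10108130/479)*(-1/27067) = -10108130/12965093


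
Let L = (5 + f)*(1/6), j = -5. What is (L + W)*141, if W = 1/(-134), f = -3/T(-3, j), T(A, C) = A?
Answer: 18753/134 ≈ 139.95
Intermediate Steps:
f = 1 (f = -3/(-3) = -3*(-1/3) = 1)
W = -1/134 ≈ -0.0074627
L = 1 (L = (5 + 1)*(1/6) = 6*(1*(1/6)) = 6*(1/6) = 1)
(L + W)*141 = (1 - 1/134)*141 = (133/134)*141 = 18753/134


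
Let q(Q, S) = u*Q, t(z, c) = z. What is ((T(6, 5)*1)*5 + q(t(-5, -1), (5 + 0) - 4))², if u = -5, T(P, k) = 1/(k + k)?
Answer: 2601/4 ≈ 650.25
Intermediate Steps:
T(P, k) = 1/(2*k)
q(Q, S) = -5*Q
((T(6, 5)*1)*5 + q(t(-5, -1), (5 + 0) - 4))² = ((((½)/5)*1)*5 - 5*(-5))² = ((((½)*(⅕))*1)*5 + 25)² = (((⅒)*1)*5 + 25)² = ((⅒)*5 + 25)² = (½ + 25)² = (51/2)² = 2601/4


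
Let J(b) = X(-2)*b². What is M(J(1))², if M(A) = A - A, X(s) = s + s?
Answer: 0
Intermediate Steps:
X(s) = 2*s
J(b) = -4*b² (J(b) = (2*(-2))*b² = -4*b²)
M(A) = 0
M(J(1))² = 0² = 0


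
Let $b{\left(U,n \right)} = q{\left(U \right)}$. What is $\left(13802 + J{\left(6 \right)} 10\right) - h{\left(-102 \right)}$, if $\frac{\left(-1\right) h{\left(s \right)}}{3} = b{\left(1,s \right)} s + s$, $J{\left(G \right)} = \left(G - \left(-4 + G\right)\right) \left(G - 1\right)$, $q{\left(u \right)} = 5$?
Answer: $12166$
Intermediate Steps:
$J{\left(G \right)} = -4 + 4 G$ ($J{\left(G \right)} = 4 \left(-1 + G\right) = -4 + 4 G$)
$b{\left(U,n \right)} = 5$
$h{\left(s \right)} = - 18 s$ ($h{\left(s \right)} = - 3 \left(5 s + s\right) = - 3 \cdot 6 s = - 18 s$)
$\left(13802 + J{\left(6 \right)} 10\right) - h{\left(-102 \right)} = \left(13802 + \left(-4 + 4 \cdot 6\right) 10\right) - \left(-18\right) \left(-102\right) = \left(13802 + \left(-4 + 24\right) 10\right) - 1836 = \left(13802 + 20 \cdot 10\right) - 1836 = \left(13802 + 200\right) - 1836 = 14002 - 1836 = 12166$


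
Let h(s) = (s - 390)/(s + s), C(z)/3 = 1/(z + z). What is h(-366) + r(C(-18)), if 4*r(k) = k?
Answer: 2963/2928 ≈ 1.0120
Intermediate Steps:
C(z) = 3/(2*z) (C(z) = 3/(z + z) = 3/((2*z)) = 3*(1/(2*z)) = 3/(2*z))
r(k) = k/4
h(s) = (-390 + s)/(2*s) (h(s) = (-390 + s)/((2*s)) = (-390 + s)*(1/(2*s)) = (-390 + s)/(2*s))
h(-366) + r(C(-18)) = (½)*(-390 - 366)/(-366) + ((3/2)/(-18))/4 = (½)*(-1/366)*(-756) + ((3/2)*(-1/18))/4 = 63/61 + (¼)*(-1/12) = 63/61 - 1/48 = 2963/2928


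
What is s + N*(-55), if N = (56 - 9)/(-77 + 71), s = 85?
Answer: 3095/6 ≈ 515.83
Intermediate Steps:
N = -47/6 (N = 47/(-6) = 47*(-⅙) = -47/6 ≈ -7.8333)
s + N*(-55) = 85 - 47/6*(-55) = 85 + 2585/6 = 3095/6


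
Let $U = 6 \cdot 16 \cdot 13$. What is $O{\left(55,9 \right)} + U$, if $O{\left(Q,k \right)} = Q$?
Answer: $1303$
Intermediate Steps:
$U = 1248$ ($U = 96 \cdot 13 = 1248$)
$O{\left(55,9 \right)} + U = 55 + 1248 = 1303$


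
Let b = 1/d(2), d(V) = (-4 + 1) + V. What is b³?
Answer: -1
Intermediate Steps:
d(V) = -3 + V
b = -1 (b = 1/(-3 + 2) = 1/(-1) = -1)
b³ = (-1)³ = -1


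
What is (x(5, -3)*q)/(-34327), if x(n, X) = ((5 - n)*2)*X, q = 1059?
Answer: 0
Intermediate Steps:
x(n, X) = X*(10 - 2*n) (x(n, X) = (10 - 2*n)*X = X*(10 - 2*n))
(x(5, -3)*q)/(-34327) = ((2*(-3)*(5 - 1*5))*1059)/(-34327) = ((2*(-3)*(5 - 5))*1059)*(-1/34327) = ((2*(-3)*0)*1059)*(-1/34327) = (0*1059)*(-1/34327) = 0*(-1/34327) = 0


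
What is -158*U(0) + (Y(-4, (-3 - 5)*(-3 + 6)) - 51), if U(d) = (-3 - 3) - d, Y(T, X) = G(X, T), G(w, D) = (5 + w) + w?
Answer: 854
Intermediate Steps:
G(w, D) = 5 + 2*w
Y(T, X) = 5 + 2*X
U(d) = -6 - d
-158*U(0) + (Y(-4, (-3 - 5)*(-3 + 6)) - 51) = -158*(-6 - 1*0) + ((5 + 2*((-3 - 5)*(-3 + 6))) - 51) = -158*(-6 + 0) + ((5 + 2*(-8*3)) - 51) = -158*(-6) + ((5 + 2*(-24)) - 51) = 948 + ((5 - 48) - 51) = 948 + (-43 - 51) = 948 - 94 = 854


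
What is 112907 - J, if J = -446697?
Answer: 559604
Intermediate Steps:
112907 - J = 112907 - 1*(-446697) = 112907 + 446697 = 559604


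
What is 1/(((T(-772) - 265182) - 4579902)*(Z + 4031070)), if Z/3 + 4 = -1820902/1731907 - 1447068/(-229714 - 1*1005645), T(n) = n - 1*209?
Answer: -2139526899613/41795167671111406169371320 ≈ -5.1191e-14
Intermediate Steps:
T(n) = -209 + n (T(n) = n - 209 = -209 + n)
Z = -24904164220782/2139526899613 (Z = -12 + 3*(-1820902/1731907 - 1447068/(-229714 - 1*1005645)) = -12 + 3*(-1820902*1/1731907 - 1447068/(-229714 - 1005645)) = -12 + 3*(-1820902/1731907 - 1447068/(-1235359)) = -12 + 3*(-1820902/1731907 - 1447068*(-1/1235359)) = -12 + 3*(-1820902/1731907 + 1447068/1235359) = -12 + 3*(256719524858/2139526899613) = -12 + 770158574574/2139526899613 = -24904164220782/2139526899613 ≈ -11.640)
1/(((T(-772) - 265182) - 4579902)*(Z + 4031070)) = 1/((((-209 - 772) - 265182) - 4579902)*(-24904164220782/2139526899613 + 4031070)) = 1/(((-981 - 265182) - 4579902)*(8624557795058755128/2139526899613)) = 1/((-266163 - 4579902)*(8624557795058755128/2139526899613)) = 1/(-4846065*8624557795058755128/2139526899613) = 1/(-41795167671111406169371320/2139526899613) = -2139526899613/41795167671111406169371320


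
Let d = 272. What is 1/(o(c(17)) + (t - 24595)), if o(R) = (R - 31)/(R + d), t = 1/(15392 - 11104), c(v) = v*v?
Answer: -801856/19721279365 ≈ -4.0659e-5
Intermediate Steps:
c(v) = v²
t = 1/4288 ≈ 0.00023321
o(R) = (-31 + R)/(272 + R) (o(R) = (R - 31)/(R + 272) = (-31 + R)/(272 + R))
1/(o(c(17)) + (t - 24595)) = 1/((-31 + 17²)/(272 + 17²) + (1/4288 - 24595)) = 1/((-31 + 289)/(272 + 289) - 105463359/4288) = 1/(258/561 - 105463359/4288) = 1/((1/561)*258 - 105463359/4288) = 1/(86/187 - 105463359/4288) = 1/(-19721279365/801856) = -801856/19721279365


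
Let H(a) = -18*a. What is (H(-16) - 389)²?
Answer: 10201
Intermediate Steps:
(H(-16) - 389)² = (-18*(-16) - 389)² = (288 - 389)² = (-101)² = 10201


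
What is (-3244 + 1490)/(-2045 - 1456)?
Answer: 1754/3501 ≈ 0.50100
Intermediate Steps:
(-3244 + 1490)/(-2045 - 1456) = -1754/(-3501) = -1754*(-1/3501) = 1754/3501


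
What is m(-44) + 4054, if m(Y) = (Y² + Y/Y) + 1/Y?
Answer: 263603/44 ≈ 5991.0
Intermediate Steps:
m(Y) = 1 + 1/Y + Y² (m(Y) = (Y² + 1) + 1/Y = (1 + Y²) + 1/Y = 1 + 1/Y + Y²)
m(-44) + 4054 = (1 - 44 + (-44)³)/(-44) + 4054 = -(1 - 44 - 85184)/44 + 4054 = -1/44*(-85227) + 4054 = 85227/44 + 4054 = 263603/44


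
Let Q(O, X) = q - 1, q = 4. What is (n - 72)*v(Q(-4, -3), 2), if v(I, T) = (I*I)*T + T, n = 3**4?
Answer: 180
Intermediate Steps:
Q(O, X) = 3 (Q(O, X) = 4 - 1 = 3)
n = 81
v(I, T) = T + T*I**2 (v(I, T) = I**2*T + T = T*I**2 + T = T + T*I**2)
(n - 72)*v(Q(-4, -3), 2) = (81 - 72)*(2*(1 + 3**2)) = 9*(2*(1 + 9)) = 9*(2*10) = 9*20 = 180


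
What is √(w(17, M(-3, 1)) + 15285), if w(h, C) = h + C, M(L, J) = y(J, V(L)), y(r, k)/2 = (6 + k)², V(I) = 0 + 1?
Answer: 10*√154 ≈ 124.10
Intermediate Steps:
V(I) = 1
y(r, k) = 2*(6 + k)²
M(L, J) = 98 (M(L, J) = 2*(6 + 1)² = 2*7² = 2*49 = 98)
w(h, C) = C + h
√(w(17, M(-3, 1)) + 15285) = √((98 + 17) + 15285) = √(115 + 15285) = √15400 = 10*√154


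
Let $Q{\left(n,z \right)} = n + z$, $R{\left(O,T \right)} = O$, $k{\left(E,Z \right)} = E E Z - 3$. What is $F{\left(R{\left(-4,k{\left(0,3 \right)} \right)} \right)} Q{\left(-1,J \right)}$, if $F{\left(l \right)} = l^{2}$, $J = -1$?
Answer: $-32$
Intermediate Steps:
$k{\left(E,Z \right)} = -3 + Z E^{2}$ ($k{\left(E,Z \right)} = E^{2} Z - 3 = Z E^{2} - 3 = -3 + Z E^{2}$)
$F{\left(R{\left(-4,k{\left(0,3 \right)} \right)} \right)} Q{\left(-1,J \right)} = \left(-4\right)^{2} \left(-1 - 1\right) = 16 \left(-2\right) = -32$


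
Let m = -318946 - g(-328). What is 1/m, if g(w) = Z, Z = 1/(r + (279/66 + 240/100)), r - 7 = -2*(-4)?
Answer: -2379/758772644 ≈ -3.1353e-6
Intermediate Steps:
r = 15 (r = 7 - 2*(-4) = 7 + 8 = 15)
Z = 110/2379 (Z = 1/(15 + (279/66 + 240/100)) = 1/(15 + (279*(1/66) + 240*(1/100))) = 1/(15 + (93/22 + 12/5)) = 1/(15 + 729/110) = 1/(2379/110) = 110/2379 ≈ 0.046238)
g(w) = 110/2379
m = -758772644/2379 (m = -318946 - 1*110/2379 = -318946 - 110/2379 = -758772644/2379 ≈ -3.1895e+5)
1/m = 1/(-758772644/2379) = -2379/758772644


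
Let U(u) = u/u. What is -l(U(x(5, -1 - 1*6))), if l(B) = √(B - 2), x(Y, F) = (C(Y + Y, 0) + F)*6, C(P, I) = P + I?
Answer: -I ≈ -1.0*I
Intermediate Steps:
C(P, I) = I + P
x(Y, F) = 6*F + 12*Y (x(Y, F) = ((0 + (Y + Y)) + F)*6 = ((0 + 2*Y) + F)*6 = (2*Y + F)*6 = (F + 2*Y)*6 = 6*F + 12*Y)
U(u) = 1
l(B) = √(-2 + B)
-l(U(x(5, -1 - 1*6))) = -√(-2 + 1) = -√(-1) = -I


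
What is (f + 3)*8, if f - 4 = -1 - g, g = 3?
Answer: 24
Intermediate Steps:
f = 0 (f = 4 + (-1 - 1*3) = 4 + (-1 - 3) = 4 - 4 = 0)
(f + 3)*8 = (0 + 3)*8 = 3*8 = 24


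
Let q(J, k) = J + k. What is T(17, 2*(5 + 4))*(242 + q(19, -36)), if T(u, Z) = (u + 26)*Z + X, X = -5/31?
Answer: 5397525/31 ≈ 1.7411e+5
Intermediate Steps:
X = -5/31 (X = -5*1/31 = -5/31 ≈ -0.16129)
T(u, Z) = -5/31 + Z*(26 + u) (T(u, Z) = (u + 26)*Z - 5/31 = (26 + u)*Z - 5/31 = Z*(26 + u) - 5/31 = -5/31 + Z*(26 + u))
T(17, 2*(5 + 4))*(242 + q(19, -36)) = (-5/31 + 26*(2*(5 + 4)) + (2*(5 + 4))*17)*(242 + (19 - 36)) = (-5/31 + 26*(2*9) + (2*9)*17)*(242 - 17) = (-5/31 + 26*18 + 18*17)*225 = (-5/31 + 468 + 306)*225 = (23989/31)*225 = 5397525/31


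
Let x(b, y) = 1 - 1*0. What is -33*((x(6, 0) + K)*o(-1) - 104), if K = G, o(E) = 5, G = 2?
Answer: 2937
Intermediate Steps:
K = 2
x(b, y) = 1 (x(b, y) = 1 + 0 = 1)
-33*((x(6, 0) + K)*o(-1) - 104) = -33*((1 + 2)*5 - 104) = -33*(3*5 - 104) = -33*(15 - 104) = -33*(-89) = 2937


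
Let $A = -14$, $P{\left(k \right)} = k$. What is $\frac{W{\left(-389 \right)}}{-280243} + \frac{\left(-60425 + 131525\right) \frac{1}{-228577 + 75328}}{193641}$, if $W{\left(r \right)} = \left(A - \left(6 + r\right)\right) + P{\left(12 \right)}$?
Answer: $- \frac{1258467846481}{924032465099443} \approx -0.0013619$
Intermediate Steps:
$W{\left(r \right)} = -8 - r$ ($W{\left(r \right)} = \left(-14 - \left(6 + r\right)\right) + 12 = \left(-20 - r\right) + 12 = -8 - r$)
$\frac{W{\left(-389 \right)}}{-280243} + \frac{\left(-60425 + 131525\right) \frac{1}{-228577 + 75328}}{193641} = \frac{-8 - -389}{-280243} + \frac{\left(-60425 + 131525\right) \frac{1}{-228577 + 75328}}{193641} = \left(-8 + 389\right) \left(- \frac{1}{280243}\right) + \frac{71100}{-153249} \cdot \frac{1}{193641} = 381 \left(- \frac{1}{280243}\right) + 71100 \left(- \frac{1}{153249}\right) \frac{1}{193641} = - \frac{381}{280243} - \frac{7900}{3297254401} = - \frac{1258467846481}{924032465099443}$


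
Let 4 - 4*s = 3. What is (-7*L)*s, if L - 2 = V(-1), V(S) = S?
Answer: -7/4 ≈ -1.7500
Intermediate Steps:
s = ¼ (s = 1 - ¼*3 = 1 - ¾ = ¼ ≈ 0.25000)
L = 1 (L = 2 - 1 = 1)
(-7*L)*s = -7*1*(¼) = -7*¼ = -7/4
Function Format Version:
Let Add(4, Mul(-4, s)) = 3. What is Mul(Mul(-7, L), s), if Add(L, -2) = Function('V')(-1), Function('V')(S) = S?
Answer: Rational(-7, 4) ≈ -1.7500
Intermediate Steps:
s = Rational(1, 4) (s = Add(1, Mul(Rational(-1, 4), 3)) = Add(1, Rational(-3, 4)) = Rational(1, 4) ≈ 0.25000)
L = 1 (L = Add(2, -1) = 1)
Mul(Mul(-7, L), s) = Mul(Mul(-7, 1), Rational(1, 4)) = Mul(-7, Rational(1, 4)) = Rational(-7, 4)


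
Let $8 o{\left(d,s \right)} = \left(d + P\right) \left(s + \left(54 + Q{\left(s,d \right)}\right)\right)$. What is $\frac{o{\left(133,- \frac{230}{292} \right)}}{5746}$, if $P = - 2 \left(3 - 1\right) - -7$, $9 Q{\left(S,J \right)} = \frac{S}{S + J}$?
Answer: $\frac{1349668273}{8573079996} \approx 0.15743$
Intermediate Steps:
$Q{\left(S,J \right)} = \frac{S}{9 \left(J + S\right)}$ ($Q{\left(S,J \right)} = \frac{S \frac{1}{S + J}}{9} = \frac{S \frac{1}{J + S}}{9} = \frac{S}{9 \left(J + S\right)}$)
$P = 3$ ($P = \left(-2\right) 2 + 7 = -4 + 7 = 3$)
$o{\left(d,s \right)} = \frac{\left(3 + d\right) \left(54 + s + \frac{s}{9 \left(d + s\right)}\right)}{8}$ ($o{\left(d,s \right)} = \frac{\left(d + 3\right) \left(s + \left(54 + \frac{s}{9 \left(d + s\right)}\right)\right)}{8} = \frac{\left(3 + d\right) \left(54 + s + \frac{s}{9 \left(d + s\right)}\right)}{8}$)
$\frac{o{\left(133,- \frac{230}{292} \right)}}{5746} = \frac{\frac{1}{133 - \frac{230}{292}} \left(\frac{\left(-230\right) \frac{1}{292}}{24} + \frac{\left(133 - \frac{230}{292}\right) \left(162 + 3 \left(- \frac{230}{292}\right) + 54 \cdot 133 + 133 \left(- \frac{230}{292}\right)\right)}{8} + \frac{1}{72} \cdot 133 \left(- \frac{230}{292}\right)\right)}{5746} = \frac{\frac{\left(-230\right) \frac{1}{292}}{24} + \frac{\left(133 - \frac{115}{146}\right) \left(162 + 3 \left(\left(-230\right) \frac{1}{292}\right) + 7182 + 133 \left(\left(-230\right) \frac{1}{292}\right)\right)}{8} + \frac{1}{72} \cdot 133 \left(\left(-230\right) \frac{1}{292}\right)}{133 - \frac{115}{146}} \cdot \frac{1}{5746} = \frac{\frac{1}{24} \left(- \frac{115}{146}\right) + \frac{\left(133 - \frac{115}{146}\right) \left(162 + 3 \left(- \frac{115}{146}\right) + 7182 + 133 \left(- \frac{115}{146}\right)\right)}{8} + \frac{1}{72} \cdot 133 \left(- \frac{115}{146}\right)}{133 - \frac{115}{146}} \cdot \frac{1}{5746} = \frac{- \frac{115}{3504} + \frac{1}{8} \cdot \frac{19303}{146} \left(162 - \frac{345}{146} + 7182 - \frac{15295}{146}\right) - \frac{15295}{10512}}{\frac{19303}{146}} \cdot \frac{1}{5746} = \frac{146 \left(- \frac{115}{3504} + \frac{1}{8} \cdot \frac{19303}{146} \cdot \frac{528292}{73} - \frac{15295}{10512}\right)}{19303} \cdot \frac{1}{5746} = \frac{146 \left(- \frac{115}{3504} + \frac{2549405119}{21316} - \frac{15295}{10512}\right)}{19303} \cdot \frac{1}{5746} = \frac{146}{19303} \cdot \frac{22944360641}{191844} \cdot \frac{1}{5746} = \frac{22944360641}{25364142} \cdot \frac{1}{5746} = \frac{1349668273}{8573079996}$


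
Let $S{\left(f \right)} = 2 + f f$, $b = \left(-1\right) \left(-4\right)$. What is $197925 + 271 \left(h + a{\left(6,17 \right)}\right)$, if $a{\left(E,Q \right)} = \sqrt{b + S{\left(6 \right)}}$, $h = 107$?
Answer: $226922 + 271 \sqrt{42} \approx 2.2868 \cdot 10^{5}$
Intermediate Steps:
$b = 4$
$S{\left(f \right)} = 2 + f^{2}$
$a{\left(E,Q \right)} = \sqrt{42}$ ($a{\left(E,Q \right)} = \sqrt{4 + \left(2 + 6^{2}\right)} = \sqrt{4 + \left(2 + 36\right)} = \sqrt{4 + 38} = \sqrt{42}$)
$197925 + 271 \left(h + a{\left(6,17 \right)}\right) = 197925 + 271 \left(107 + \sqrt{42}\right) = 197925 + \left(28997 + 271 \sqrt{42}\right) = 226922 + 271 \sqrt{42}$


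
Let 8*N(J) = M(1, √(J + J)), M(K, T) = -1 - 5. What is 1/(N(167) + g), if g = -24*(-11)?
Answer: 4/1053 ≈ 0.0037987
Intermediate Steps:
M(K, T) = -6
N(J) = -¾ (N(J) = (⅛)*(-6) = -¾)
g = 264
1/(N(167) + g) = 1/(-¾ + 264) = 1/(1053/4) = 4/1053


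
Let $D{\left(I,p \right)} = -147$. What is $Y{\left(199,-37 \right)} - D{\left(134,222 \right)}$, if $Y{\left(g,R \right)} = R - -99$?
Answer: $209$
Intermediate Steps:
$Y{\left(g,R \right)} = 99 + R$ ($Y{\left(g,R \right)} = R + 99 = 99 + R$)
$Y{\left(199,-37 \right)} - D{\left(134,222 \right)} = \left(99 - 37\right) - -147 = 62 + 147 = 209$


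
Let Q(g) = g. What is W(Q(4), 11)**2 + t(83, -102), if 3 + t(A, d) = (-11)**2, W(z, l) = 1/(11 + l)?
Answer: 57113/484 ≈ 118.00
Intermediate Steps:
t(A, d) = 118 (t(A, d) = -3 + (-11)**2 = -3 + 121 = 118)
W(Q(4), 11)**2 + t(83, -102) = (1/(11 + 11))**2 + 118 = (1/22)**2 + 118 = 1/484 + 118 = 57113/484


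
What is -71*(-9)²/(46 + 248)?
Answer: -1917/98 ≈ -19.561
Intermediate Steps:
-71*(-9)²/(46 + 248) = -5751/294 = -71*27/98 = -1917/98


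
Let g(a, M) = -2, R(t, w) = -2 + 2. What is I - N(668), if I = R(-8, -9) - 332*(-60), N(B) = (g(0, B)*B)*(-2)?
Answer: 17248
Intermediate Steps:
R(t, w) = 0
N(B) = 4*B (N(B) = -2*B*(-2) = 4*B)
I = 19920 (I = 0 - 332*(-60) = 0 + 19920 = 19920)
I - N(668) = 19920 - 4*668 = 19920 - 1*2672 = 19920 - 2672 = 17248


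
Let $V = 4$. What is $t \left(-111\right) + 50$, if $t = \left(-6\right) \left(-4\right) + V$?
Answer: $-3058$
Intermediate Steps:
$t = 28$ ($t = \left(-6\right) \left(-4\right) + 4 = 24 + 4 = 28$)
$t \left(-111\right) + 50 = 28 \left(-111\right) + 50 = -3108 + 50 = -3058$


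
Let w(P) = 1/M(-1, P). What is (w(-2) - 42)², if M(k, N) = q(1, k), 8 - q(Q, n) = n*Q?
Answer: 142129/81 ≈ 1754.7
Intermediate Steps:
q(Q, n) = 8 - Q*n (q(Q, n) = 8 - n*Q = 8 - Q*n)
M(k, N) = 8 - k (M(k, N) = 8 - 1*1*k = 8 - k)
w(P) = ⅑ (w(P) = 1/(8 - 1*(-1)) = 1/(8 + 1) = 1/9 = 1*(⅑) = ⅑)
(w(-2) - 42)² = (⅑ - 42)² = (-377/9)² = 142129/81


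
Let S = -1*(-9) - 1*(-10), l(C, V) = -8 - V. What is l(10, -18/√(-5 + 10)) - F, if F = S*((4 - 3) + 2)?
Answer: -65 + 18*√5/5 ≈ -56.950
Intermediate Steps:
S = 19 (S = 9 + 10 = 19)
F = 57 (F = 19*((4 - 3) + 2) = 19*(1 + 2) = 19*3 = 57)
l(10, -18/√(-5 + 10)) - F = (-8 - (-18)/(√(-5 + 10))) - 1*57 = (-8 - (-18)/(√5)) - 57 = (-8 - (-18)*√5/5) - 57 = (-8 + 18*√5/5) - 57 = -65 + 18*√5/5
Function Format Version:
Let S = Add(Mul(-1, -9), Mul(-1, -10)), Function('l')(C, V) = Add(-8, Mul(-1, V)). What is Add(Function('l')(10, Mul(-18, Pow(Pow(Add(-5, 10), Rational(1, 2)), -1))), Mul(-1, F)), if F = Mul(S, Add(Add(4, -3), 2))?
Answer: Add(-65, Mul(Rational(18, 5), Pow(5, Rational(1, 2)))) ≈ -56.950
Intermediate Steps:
S = 19 (S = Add(9, 10) = 19)
F = 57 (F = Mul(19, Add(Add(4, -3), 2)) = Mul(19, Add(1, 2)) = Mul(19, 3) = 57)
Add(Function('l')(10, Mul(-18, Pow(Pow(Add(-5, 10), Rational(1, 2)), -1))), Mul(-1, F)) = Add(Add(-8, Mul(-1, Mul(-18, Pow(Pow(Add(-5, 10), Rational(1, 2)), -1)))), Mul(-1, 57)) = Add(Add(-8, Mul(-1, Mul(-18, Pow(Pow(5, Rational(1, 2)), -1)))), -57) = Add(Add(-8, Mul(-1, Mul(-18, Mul(Rational(1, 5), Pow(5, Rational(1, 2)))))), -57) = Add(Add(-8, Mul(-1, Mul(Rational(-18, 5), Pow(5, Rational(1, 2))))), -57) = Add(Add(-8, Mul(Rational(18, 5), Pow(5, Rational(1, 2)))), -57) = Add(-65, Mul(Rational(18, 5), Pow(5, Rational(1, 2))))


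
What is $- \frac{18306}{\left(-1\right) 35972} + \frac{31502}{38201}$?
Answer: $\frac{916248725}{687083186} \approx 1.3335$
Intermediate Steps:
$- \frac{18306}{\left(-1\right) 35972} + \frac{31502}{38201} = - \frac{18306}{-35972} + 31502 \cdot \frac{1}{38201} = \left(-18306\right) \left(- \frac{1}{35972}\right) + \frac{31502}{38201} = \frac{9153}{17986} + \frac{31502}{38201} = \frac{916248725}{687083186}$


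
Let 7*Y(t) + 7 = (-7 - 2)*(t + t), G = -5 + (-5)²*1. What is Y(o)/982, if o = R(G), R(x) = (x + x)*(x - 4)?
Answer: -11527/6874 ≈ -1.6769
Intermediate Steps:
G = 20 (G = -5 + 25*1 = -5 + 25 = 20)
R(x) = 2*x*(-4 + x) (R(x) = (2*x)*(-4 + x) = 2*x*(-4 + x))
o = 640 (o = 2*20*(-4 + 20) = 2*20*16 = 640)
Y(t) = -1 - 18*t/7 (Y(t) = -1 + ((-7 - 2)*(t + t))/7 = -1 + (-18*t)/7 = -1 - 18*t/7)
Y(o)/982 = (-1 - 18/7*640)/982 = (-1 - 11520/7)*(1/982) = -11527/7*1/982 = -11527/6874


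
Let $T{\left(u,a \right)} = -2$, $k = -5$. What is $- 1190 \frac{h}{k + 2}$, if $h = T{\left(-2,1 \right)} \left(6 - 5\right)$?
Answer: $- \frac{2380}{3} \approx -793.33$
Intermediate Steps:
$h = -2$ ($h = - 2 \left(6 - 5\right) = \left(-2\right) 1 = -2$)
$- 1190 \frac{h}{k + 2} = - 1190 \left(- \frac{2}{-5 + 2}\right) = - 1190 \left(- \frac{2}{-3}\right) = - 1190 \left(\left(-2\right) \left(- \frac{1}{3}\right)\right) = \left(-1190\right) \frac{2}{3} = - \frac{2380}{3}$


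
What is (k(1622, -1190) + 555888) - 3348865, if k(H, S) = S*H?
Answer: -4723157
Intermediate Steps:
k(H, S) = H*S
(k(1622, -1190) + 555888) - 3348865 = (1622*(-1190) + 555888) - 3348865 = (-1930180 + 555888) - 3348865 = -1374292 - 3348865 = -4723157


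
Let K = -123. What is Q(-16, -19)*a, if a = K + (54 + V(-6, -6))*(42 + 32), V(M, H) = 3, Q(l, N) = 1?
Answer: 4095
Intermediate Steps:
a = 4095 (a = -123 + (54 + 3)*(42 + 32) = -123 + 57*74 = -123 + 4218 = 4095)
Q(-16, -19)*a = 1*4095 = 4095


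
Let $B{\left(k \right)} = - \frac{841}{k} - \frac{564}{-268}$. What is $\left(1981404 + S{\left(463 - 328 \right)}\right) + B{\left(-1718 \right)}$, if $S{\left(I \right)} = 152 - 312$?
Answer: $\frac{228053370449}{115106} \approx 1.9812 \cdot 10^{6}$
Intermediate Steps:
$S{\left(I \right)} = -160$
$B{\left(k \right)} = \frac{141}{67} - \frac{841}{k}$ ($B{\left(k \right)} = - \frac{841}{k} - - \frac{141}{67} = - \frac{841}{k} + \frac{141}{67} = \frac{141}{67} - \frac{841}{k}$)
$\left(1981404 + S{\left(463 - 328 \right)}\right) + B{\left(-1718 \right)} = \left(1981404 - 160\right) + \left(\frac{141}{67} - \frac{841}{-1718}\right) = 1981244 + \left(\frac{141}{67} - - \frac{841}{1718}\right) = 1981244 + \left(\frac{141}{67} + \frac{841}{1718}\right) = 1981244 + \frac{298585}{115106} = \frac{228053370449}{115106}$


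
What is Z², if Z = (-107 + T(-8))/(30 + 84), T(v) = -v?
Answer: 1089/1444 ≈ 0.75416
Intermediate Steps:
Z = -33/38 (Z = (-107 - 1*(-8))/(30 + 84) = (-107 + 8)/114 = -99*1/114 = -33/38 ≈ -0.86842)
Z² = (-33/38)² = 1089/1444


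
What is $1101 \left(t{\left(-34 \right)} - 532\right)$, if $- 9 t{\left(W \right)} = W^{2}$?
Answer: $- \frac{2181448}{3} \approx -7.2715 \cdot 10^{5}$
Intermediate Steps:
$t{\left(W \right)} = - \frac{W^{2}}{9}$
$1101 \left(t{\left(-34 \right)} - 532\right) = 1101 \left(- \frac{\left(-34\right)^{2}}{9} - 532\right) = 1101 \left(\left(- \frac{1}{9}\right) 1156 - 532\right) = 1101 \left(- \frac{1156}{9} - 532\right) = 1101 \left(- \frac{5944}{9}\right) = - \frac{2181448}{3}$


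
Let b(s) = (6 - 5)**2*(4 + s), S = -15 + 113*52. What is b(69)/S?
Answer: 73/5861 ≈ 0.012455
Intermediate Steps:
S = 5861 (S = -15 + 5876 = 5861)
b(s) = 4 + s (b(s) = 1**2*(4 + s) = 1*(4 + s) = 4 + s)
b(69)/S = (4 + 69)/5861 = 73*(1/5861) = 73/5861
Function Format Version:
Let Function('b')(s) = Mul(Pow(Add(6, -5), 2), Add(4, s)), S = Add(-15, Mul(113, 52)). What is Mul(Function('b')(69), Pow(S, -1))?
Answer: Rational(73, 5861) ≈ 0.012455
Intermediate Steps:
S = 5861 (S = Add(-15, 5876) = 5861)
Function('b')(s) = Add(4, s) (Function('b')(s) = Mul(Pow(1, 2), Add(4, s)) = Mul(1, Add(4, s)) = Add(4, s))
Mul(Function('b')(69), Pow(S, -1)) = Mul(Add(4, 69), Pow(5861, -1)) = Mul(73, Rational(1, 5861)) = Rational(73, 5861)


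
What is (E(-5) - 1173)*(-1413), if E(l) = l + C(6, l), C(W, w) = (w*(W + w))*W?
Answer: 1706904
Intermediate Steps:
C(W, w) = W*w*(W + w)
E(l) = l + 6*l*(6 + l)
(E(-5) - 1173)*(-1413) = (-5*(37 + 6*(-5)) - 1173)*(-1413) = (-5*(37 - 30) - 1173)*(-1413) = (-5*7 - 1173)*(-1413) = (-35 - 1173)*(-1413) = -1208*(-1413) = 1706904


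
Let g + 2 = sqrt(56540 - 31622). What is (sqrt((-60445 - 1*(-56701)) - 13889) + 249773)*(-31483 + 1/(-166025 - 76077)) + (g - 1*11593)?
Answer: -1903796907843081/242102 + sqrt(24918) - 7622097267*I*sqrt(17633)/242102 ≈ -7.8636e+9 - 4.1806e+6*I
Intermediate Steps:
g = -2 + sqrt(24918) (g = -2 + sqrt(56540 - 31622) = -2 + sqrt(24918) ≈ 155.85)
(sqrt((-60445 - 1*(-56701)) - 13889) + 249773)*(-31483 + 1/(-166025 - 76077)) + (g - 1*11593) = (sqrt((-60445 - 1*(-56701)) - 13889) + 249773)*(-31483 + 1/(-166025 - 76077)) + ((-2 + sqrt(24918)) - 1*11593) = (sqrt((-60445 + 56701) - 13889) + 249773)*(-31483 + 1/(-242102)) + ((-2 + sqrt(24918)) - 11593) = (sqrt(-3744 - 13889) + 249773)*(-31483 - 1/242102) + (-11595 + sqrt(24918)) = (sqrt(-17633) + 249773)*(-7622097267/242102) + (-11595 + sqrt(24918)) = (I*sqrt(17633) + 249773)*(-7622097267/242102) + (-11595 + sqrt(24918)) = (249773 + I*sqrt(17633))*(-7622097267/242102) + (-11595 + sqrt(24918)) = (-1903794100670391/242102 - 7622097267*I*sqrt(17633)/242102) + (-11595 + sqrt(24918)) = -1903796907843081/242102 + sqrt(24918) - 7622097267*I*sqrt(17633)/242102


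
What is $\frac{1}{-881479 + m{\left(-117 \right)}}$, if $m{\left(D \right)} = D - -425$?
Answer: $- \frac{1}{881171} \approx -1.1349 \cdot 10^{-6}$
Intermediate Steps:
$m{\left(D \right)} = 425 + D$ ($m{\left(D \right)} = D + 425 = 425 + D$)
$\frac{1}{-881479 + m{\left(-117 \right)}} = \frac{1}{-881479 + \left(425 - 117\right)} = \frac{1}{-881479 + 308} = \frac{1}{-881171} = - \frac{1}{881171}$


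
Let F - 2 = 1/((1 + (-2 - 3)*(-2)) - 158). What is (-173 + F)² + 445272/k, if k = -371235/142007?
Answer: -377261407631732/2674005705 ≈ -1.4108e+5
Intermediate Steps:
k = -371235/142007 (k = -371235*1/142007 = -371235/142007 ≈ -2.6142)
F = 293/147 (F = 2 + 1/((1 + (-2 - 3)*(-2)) - 158) = 2 + 1/((1 - 5*(-2)) - 158) = 2 + 1/((1 + 10) - 158) = 2 + 1/(11 - 158) = 2 + 1/(-147) = 2 - 1/147 = 293/147 ≈ 1.9932)
(-173 + F)² + 445272/k = (-173 + 293/147)² + 445272/(-371235/142007) = (-25138/147)² + 445272*(-142007/371235) = 631919044/21609 - 21077246968/123745 = -377261407631732/2674005705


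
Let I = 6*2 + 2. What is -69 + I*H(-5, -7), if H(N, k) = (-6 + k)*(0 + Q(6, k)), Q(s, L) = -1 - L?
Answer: -1161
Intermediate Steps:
H(N, k) = (-1 - k)*(-6 + k) (H(N, k) = (-6 + k)*(0 + (-1 - k)) = (-6 + k)*(-1 - k) = (-1 - k)*(-6 + k))
I = 14 (I = 12 + 2 = 14)
-69 + I*H(-5, -7) = -69 + 14*(-(1 - 7)*(-6 - 7)) = -69 + 14*(-1*(-6)*(-13)) = -69 + 14*(-78) = -69 - 1092 = -1161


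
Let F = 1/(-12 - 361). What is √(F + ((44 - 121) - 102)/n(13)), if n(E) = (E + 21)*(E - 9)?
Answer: I*√848463846/25364 ≈ 1.1484*I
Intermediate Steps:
n(E) = (-9 + E)*(21 + E) (n(E) = (21 + E)*(-9 + E) = (-9 + E)*(21 + E))
F = -1/373 (F = 1/(-373) = -1/373 ≈ -0.0026810)
√(F + ((44 - 121) - 102)/n(13)) = √(-1/373 + ((44 - 121) - 102)/(-189 + 13² + 12*13)) = √(-1/373 + (-77 - 102)/(-189 + 169 + 156)) = √(-1/373 - 179/136) = √(-66903/50728) = I*√848463846/25364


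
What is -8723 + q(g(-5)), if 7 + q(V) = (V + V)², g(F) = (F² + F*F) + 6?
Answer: 3814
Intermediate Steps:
g(F) = 6 + 2*F² (g(F) = (F² + F²) + 6 = 2*F² + 6 = 6 + 2*F²)
q(V) = -7 + 4*V² (q(V) = -7 + (V + V)² = -7 + (2*V)² = -7 + 4*V²)
-8723 + q(g(-5)) = -8723 + (-7 + 4*(6 + 2*(-5)²)²) = -8723 + (-7 + 4*(6 + 2*25)²) = -8723 + (-7 + 4*(6 + 50)²) = -8723 + (-7 + 4*56²) = -8723 + (-7 + 4*3136) = -8723 + (-7 + 12544) = -8723 + 12537 = 3814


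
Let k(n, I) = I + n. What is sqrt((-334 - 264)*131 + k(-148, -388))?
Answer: I*sqrt(78874) ≈ 280.85*I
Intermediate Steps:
sqrt((-334 - 264)*131 + k(-148, -388)) = sqrt((-334 - 264)*131 + (-388 - 148)) = sqrt(-598*131 - 536) = sqrt(-78338 - 536) = sqrt(-78874) = I*sqrt(78874)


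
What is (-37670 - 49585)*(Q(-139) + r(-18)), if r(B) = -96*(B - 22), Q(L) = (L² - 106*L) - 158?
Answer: -3292741935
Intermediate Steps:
Q(L) = -158 + L² - 106*L
r(B) = 2112 - 96*B (r(B) = -96*(-22 + B) = 2112 - 96*B)
(-37670 - 49585)*(Q(-139) + r(-18)) = (-37670 - 49585)*((-158 + (-139)² - 106*(-139)) + (2112 - 96*(-18))) = -87255*((-158 + 19321 + 14734) + (2112 + 1728)) = -87255*(33897 + 3840) = -87255*37737 = -3292741935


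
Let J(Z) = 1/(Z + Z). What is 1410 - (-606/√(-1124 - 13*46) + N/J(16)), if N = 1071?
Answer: -32862 - 101*I*√1722/287 ≈ -32862.0 - 14.603*I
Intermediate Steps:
J(Z) = 1/(2*Z)
1410 - (-606/√(-1124 - 13*46) + N/J(16)) = 1410 - (-606/√(-1124 - 13*46) + 1071/(((½)/16))) = 1410 - (-606/√(-1124 - 598) + 1071/(((½)*(1/16)))) = 1410 - (-606*(-I*√1722/1722) + 1071/(1/32)) = 1410 - (-606*(-I*√1722/1722) + 1071*32) = 1410 - (-(-101)*I*√1722/287 + 34272) = 1410 - (101*I*√1722/287 + 34272) = 1410 - (34272 + 101*I*√1722/287) = 1410 + (-34272 - 101*I*√1722/287) = -32862 - 101*I*√1722/287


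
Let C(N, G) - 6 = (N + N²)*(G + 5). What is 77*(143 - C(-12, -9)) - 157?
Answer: 51048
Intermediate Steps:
C(N, G) = 6 + (5 + G)*(N + N²) (C(N, G) = 6 + (N + N²)*(G + 5) = 6 + (N + N²)*(5 + G) = 6 + (5 + G)*(N + N²))
77*(143 - C(-12, -9)) - 157 = 77*(143 - (6 + 5*(-12) + 5*(-12)² - 9*(-12) - 9*(-12)²)) - 157 = 77*(143 - (6 - 60 + 5*144 + 108 - 9*144)) - 157 = 77*(143 - (6 - 60 + 720 + 108 - 1296)) - 157 = 77*(143 - 1*(-522)) - 157 = 77*(143 + 522) - 157 = 77*665 - 157 = 51205 - 157 = 51048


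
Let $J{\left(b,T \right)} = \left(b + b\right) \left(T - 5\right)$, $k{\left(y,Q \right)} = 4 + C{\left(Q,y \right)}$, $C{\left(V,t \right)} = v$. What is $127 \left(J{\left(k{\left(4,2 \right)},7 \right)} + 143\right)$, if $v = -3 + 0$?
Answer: $18669$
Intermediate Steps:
$v = -3$
$C{\left(V,t \right)} = -3$
$k{\left(y,Q \right)} = 1$ ($k{\left(y,Q \right)} = 4 - 3 = 1$)
$J{\left(b,T \right)} = 2 b \left(-5 + T\right)$
$127 \left(J{\left(k{\left(4,2 \right)},7 \right)} + 143\right) = 127 \left(2 \cdot 1 \left(-5 + 7\right) + 143\right) = 127 \left(2 \cdot 1 \cdot 2 + 143\right) = 127 \left(4 + 143\right) = 127 \cdot 147 = 18669$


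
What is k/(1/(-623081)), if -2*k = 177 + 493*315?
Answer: 48435824616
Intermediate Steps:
k = -77736 (k = -(177 + 493*315)/2 = -(177 + 155295)/2 = -1/2*155472 = -77736)
k/(1/(-623081)) = -77736/(1/(-623081)) = -77736/(-1/623081) = -77736*(-623081) = 48435824616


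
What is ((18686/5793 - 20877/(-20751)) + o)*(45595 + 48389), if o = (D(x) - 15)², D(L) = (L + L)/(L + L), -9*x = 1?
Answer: 251354569743200/13356727 ≈ 1.8819e+7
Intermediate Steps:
x = -⅑ (x = -⅑*1 = -⅑ ≈ -0.11111)
D(L) = 1 (D(L) = (2*L)/((2*L)) = (2*L)*(1/(2*L)) = 1)
o = 196 (o = (1 - 15)² = (-14)² = 196)
((18686/5793 - 20877/(-20751)) + o)*(45595 + 48389) = ((18686/5793 - 20877/(-20751)) + 196)*(45595 + 48389) = ((18686*(1/5793) - 20877*(-1/20751)) + 196)*93984 = ((18686/5793 + 6959/6917) + 196)*93984 = (169564549/40070181 + 196)*93984 = (8023320025/40070181)*93984 = 251354569743200/13356727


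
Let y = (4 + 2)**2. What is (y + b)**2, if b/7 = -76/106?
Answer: 2696164/2809 ≈ 959.83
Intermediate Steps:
y = 36 (y = 6**2 = 36)
b = -266/53 (b = 7*(-76/106) = 7*(-76*1/106) = 7*(-38/53) = -266/53 ≈ -5.0189)
(y + b)**2 = (36 - 266/53)**2 = (1642/53)**2 = 2696164/2809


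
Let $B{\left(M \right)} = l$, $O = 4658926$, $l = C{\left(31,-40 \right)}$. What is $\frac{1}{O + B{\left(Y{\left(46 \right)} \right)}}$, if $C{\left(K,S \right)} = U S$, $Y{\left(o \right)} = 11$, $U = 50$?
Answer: $\frac{1}{4656926} \approx 2.1473 \cdot 10^{-7}$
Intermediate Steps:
$C{\left(K,S \right)} = 50 S$
$l = -2000$ ($l = 50 \left(-40\right) = -2000$)
$B{\left(M \right)} = -2000$
$\frac{1}{O + B{\left(Y{\left(46 \right)} \right)}} = \frac{1}{4658926 - 2000} = \frac{1}{4656926}$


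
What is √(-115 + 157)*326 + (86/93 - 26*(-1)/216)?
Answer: 3499/3348 + 326*√42 ≈ 2113.8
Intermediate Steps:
√(-115 + 157)*326 + (86/93 - 26*(-1)/216) = √42*326 + (86*(1/93) + 26*(1/216)) = 326*√42 + (86/93 + 13/108) = 326*√42 + 3499/3348 = 3499/3348 + 326*√42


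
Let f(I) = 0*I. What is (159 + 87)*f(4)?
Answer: 0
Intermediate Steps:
f(I) = 0
(159 + 87)*f(4) = (159 + 87)*0 = 246*0 = 0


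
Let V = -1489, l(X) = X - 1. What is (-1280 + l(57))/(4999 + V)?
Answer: -68/195 ≈ -0.34872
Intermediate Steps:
l(X) = -1 + X
(-1280 + l(57))/(4999 + V) = (-1280 + (-1 + 57))/(4999 - 1489) = (-1280 + 56)/3510 = -1224*1/3510 = -68/195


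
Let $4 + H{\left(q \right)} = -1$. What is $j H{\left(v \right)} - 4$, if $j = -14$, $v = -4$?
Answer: $66$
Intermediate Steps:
$H{\left(q \right)} = -5$ ($H{\left(q \right)} = -4 - 1 = -5$)
$j H{\left(v \right)} - 4 = \left(-14\right) \left(-5\right) - 4 = 70 - 4 = 66$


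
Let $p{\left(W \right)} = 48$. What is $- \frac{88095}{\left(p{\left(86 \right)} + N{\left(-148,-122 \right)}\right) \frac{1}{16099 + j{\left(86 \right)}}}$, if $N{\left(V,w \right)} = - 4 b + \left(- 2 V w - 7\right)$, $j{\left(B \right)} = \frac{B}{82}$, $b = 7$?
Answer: $\frac{923042630}{23493} \approx 39290.0$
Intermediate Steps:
$j{\left(B \right)} = \frac{B}{82}$ ($j{\left(B \right)} = B \frac{1}{82} = \frac{B}{82}$)
$N{\left(V,w \right)} = -35 - 2 V w$ ($N{\left(V,w \right)} = \left(-4\right) 7 + \left(- 2 V w - 7\right) = -28 - \left(7 + 2 V w\right) = -35 - 2 V w$)
$- \frac{88095}{\left(p{\left(86 \right)} + N{\left(-148,-122 \right)}\right) \frac{1}{16099 + j{\left(86 \right)}}} = - \frac{88095}{\left(48 - \left(35 - -36112\right)\right) \frac{1}{16099 + \frac{1}{82} \cdot 86}} = - \frac{88095}{\left(48 - 36147\right) \frac{1}{16099 + \frac{43}{41}}} = - \frac{88095}{\left(48 - 36147\right) \frac{1}{\frac{660102}{41}}} = - \frac{88095}{\left(-36099\right) \frac{41}{660102}} = - \frac{88095}{- \frac{493353}{220034}} = \left(-88095\right) \left(- \frac{220034}{493353}\right) = \frac{923042630}{23493}$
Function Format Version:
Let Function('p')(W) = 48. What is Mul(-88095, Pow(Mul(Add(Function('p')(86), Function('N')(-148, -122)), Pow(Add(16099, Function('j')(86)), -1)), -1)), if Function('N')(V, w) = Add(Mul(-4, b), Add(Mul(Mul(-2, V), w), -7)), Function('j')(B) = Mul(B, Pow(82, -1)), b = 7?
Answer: Rational(923042630, 23493) ≈ 39290.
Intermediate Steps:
Function('j')(B) = Mul(Rational(1, 82), B) (Function('j')(B) = Mul(B, Rational(1, 82)) = Mul(Rational(1, 82), B))
Function('N')(V, w) = Add(-35, Mul(-2, V, w)) (Function('N')(V, w) = Add(Mul(-4, 7), Add(Mul(Mul(-2, V), w), -7)) = Add(-28, Add(Mul(-2, V, w), -7)) = Add(-28, Add(-7, Mul(-2, V, w))) = Add(-35, Mul(-2, V, w)))
Mul(-88095, Pow(Mul(Add(Function('p')(86), Function('N')(-148, -122)), Pow(Add(16099, Function('j')(86)), -1)), -1)) = Mul(-88095, Pow(Mul(Add(48, Add(-35, Mul(-2, -148, -122))), Pow(Add(16099, Mul(Rational(1, 82), 86)), -1)), -1)) = Mul(-88095, Pow(Mul(Add(48, Add(-35, -36112)), Pow(Add(16099, Rational(43, 41)), -1)), -1)) = Mul(-88095, Pow(Mul(Add(48, -36147), Pow(Rational(660102, 41), -1)), -1)) = Mul(-88095, Pow(Mul(-36099, Rational(41, 660102)), -1)) = Mul(-88095, Pow(Rational(-493353, 220034), -1)) = Mul(-88095, Rational(-220034, 493353)) = Rational(923042630, 23493)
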